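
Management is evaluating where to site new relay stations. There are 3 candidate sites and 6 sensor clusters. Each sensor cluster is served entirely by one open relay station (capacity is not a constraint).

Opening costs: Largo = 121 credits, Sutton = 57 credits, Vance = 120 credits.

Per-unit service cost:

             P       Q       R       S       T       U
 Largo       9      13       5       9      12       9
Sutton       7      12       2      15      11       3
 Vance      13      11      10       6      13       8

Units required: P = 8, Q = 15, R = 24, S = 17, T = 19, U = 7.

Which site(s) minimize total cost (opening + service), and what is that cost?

Open Sutton and Vance; minimum total cost 778.

For any fixed open set, each sensor cluster goes to its cheapest open site; total = fixed + service.
{Sutton, Vance}: P→Sutton 7·8=56, Q→Vance 11·15=165, R→Sutton 2·24=48, S→Vance 6·17=102, T→Sutton 11·19=209, U→Sutton 3·7=21. Service 601; fixed 177; total 778.
{Sutton}: service 769 + fixed 57 = 826
{Largo, Sutton}: P→Sutton 7·8=56, Q→Sutton 12·15=180, R→Sutton 2·24=48, S→Largo 9·17=153, T→Sutton 11·19=209, U→Sutton 3·7=21. Service 667; fixed 178; total 845.
{Largo, Sutton, Vance}: P→Sutton 7·8=56, Q→Vance 11·15=165, R→Sutton 2·24=48, S→Vance 6·17=102, T→Sutton 11·19=209, U→Sutton 3·7=21. Service 601; fixed 298; total 899.
No other subset beats 778.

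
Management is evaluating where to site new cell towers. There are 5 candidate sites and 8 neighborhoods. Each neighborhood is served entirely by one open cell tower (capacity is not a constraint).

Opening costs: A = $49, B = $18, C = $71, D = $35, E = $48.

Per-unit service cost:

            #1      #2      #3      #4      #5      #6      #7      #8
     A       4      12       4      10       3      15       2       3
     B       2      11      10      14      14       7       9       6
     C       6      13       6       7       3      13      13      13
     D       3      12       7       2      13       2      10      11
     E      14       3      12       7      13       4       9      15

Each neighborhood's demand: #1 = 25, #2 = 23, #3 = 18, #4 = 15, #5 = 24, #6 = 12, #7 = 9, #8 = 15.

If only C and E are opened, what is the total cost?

Total cost: 947

Each neighborhood is assigned to its cheapest site among the open ones.
{C, E}: #1→C 6·25=150, #2→E 3·23=69, #3→C 6·18=108, #4→C 7·15=105, #5→C 3·24=72, #6→E 4·12=48, #7→E 9·9=81, #8→C 13·15=195. Service 828; fixed 119; total 947.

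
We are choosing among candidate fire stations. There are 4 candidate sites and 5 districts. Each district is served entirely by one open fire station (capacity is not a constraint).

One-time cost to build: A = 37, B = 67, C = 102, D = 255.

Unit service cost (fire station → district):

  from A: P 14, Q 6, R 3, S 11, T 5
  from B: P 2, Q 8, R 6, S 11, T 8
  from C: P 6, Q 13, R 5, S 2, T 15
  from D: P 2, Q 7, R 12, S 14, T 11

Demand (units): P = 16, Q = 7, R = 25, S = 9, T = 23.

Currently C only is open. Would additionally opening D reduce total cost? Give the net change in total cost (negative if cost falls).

Current service cost with {C}: 675.
Adding D: each district re-picks its cheapest; new service cost 477, saving 198.
Extra fixed cost: 255. Net change = 255 − 198 = 57.
(Totals: 777 → 834.)

No — net change +57 (cost rises by 57).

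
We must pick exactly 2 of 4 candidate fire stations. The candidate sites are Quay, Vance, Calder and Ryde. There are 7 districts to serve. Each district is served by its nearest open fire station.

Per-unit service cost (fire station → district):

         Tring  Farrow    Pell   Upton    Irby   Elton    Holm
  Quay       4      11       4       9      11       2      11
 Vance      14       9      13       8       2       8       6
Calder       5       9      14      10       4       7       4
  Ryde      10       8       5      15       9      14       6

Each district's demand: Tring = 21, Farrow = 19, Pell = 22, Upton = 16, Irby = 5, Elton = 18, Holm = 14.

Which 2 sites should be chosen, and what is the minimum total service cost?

Choose Quay and Calder; total service cost 599.

With exactly 2 open, each district uses its cheapest among the chosen.
{Quay, Calder}: Tring→Quay 4·21=84, Farrow→Calder 9·19=171, Pell→Quay 4·22=88, Upton→Quay 9·16=144, Irby→Calder 4·5=20, Elton→Quay 2·18=36, Holm→Calder 4·14=56. Service cost 599.
{Quay, Vance}: service cost 601
{Quay, Ryde}: service cost 633
Among all 6 size-2 choices, {Quay, Calder} is lowest.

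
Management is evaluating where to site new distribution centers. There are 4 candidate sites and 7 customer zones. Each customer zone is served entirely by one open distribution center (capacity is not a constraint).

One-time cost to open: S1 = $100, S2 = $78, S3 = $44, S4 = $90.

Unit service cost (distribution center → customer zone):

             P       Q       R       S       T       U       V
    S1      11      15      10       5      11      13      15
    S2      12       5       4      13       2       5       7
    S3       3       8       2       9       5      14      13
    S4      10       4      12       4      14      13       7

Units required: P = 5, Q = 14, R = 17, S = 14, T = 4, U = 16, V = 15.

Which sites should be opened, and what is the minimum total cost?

Open S2 and S3; minimum total cost 560.

For any fixed open set, each customer zone goes to its cheapest open site; total = fixed + service.
{S2, S3}: P→S3 3·5=15, Q→S2 5·14=70, R→S3 2·17=34, S→S3 9·14=126, T→S2 2·4=8, U→S2 5·16=80, V→S2 7·15=105. Service 438; fixed 122; total 560.
{S2, S3, S4}: P→S3 3·5=15, Q→S4 4·14=56, R→S3 2·17=34, S→S4 4·14=56, T→S2 2·4=8, U→S2 5·16=80, V→S2 7·15=105. Service 354; fixed 212; total 566.
{S2, S4}: service 423 + fixed 168 = 591
{S1, S2, S3, S4}: P→S3 3·5=15, Q→S4 4·14=56, R→S3 2·17=34, S→S4 4·14=56, T→S2 2·4=8, U→S2 5·16=80, V→S2 7·15=105. Service 354; fixed 312; total 666.
No other subset beats 560.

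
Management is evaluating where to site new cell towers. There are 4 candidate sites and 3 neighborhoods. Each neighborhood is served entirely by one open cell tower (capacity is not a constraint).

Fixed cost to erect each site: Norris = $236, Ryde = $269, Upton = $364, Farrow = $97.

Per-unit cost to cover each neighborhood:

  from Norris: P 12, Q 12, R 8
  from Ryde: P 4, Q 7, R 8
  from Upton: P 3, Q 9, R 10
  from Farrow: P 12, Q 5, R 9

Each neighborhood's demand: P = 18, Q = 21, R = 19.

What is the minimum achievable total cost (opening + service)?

For any fixed open set, each neighborhood goes to its cheapest open site; total = fixed + service.
{Farrow}: P→Farrow 12·18=216, Q→Farrow 5·21=105, R→Farrow 9·19=171. Service 492; fixed 97; total 589.
{Ryde}: service 371 + fixed 269 = 640
{Ryde, Farrow}: service 329 + fixed 366 = 695
{Norris, Ryde, Upton, Farrow}: P→Upton 3·18=54, Q→Farrow 5·21=105, R→Norris 8·19=152. Service 311; fixed 966; total 1277.
(All 15 nonempty subsets were checked; Farrow only is lowest.)

Minimum total cost: 589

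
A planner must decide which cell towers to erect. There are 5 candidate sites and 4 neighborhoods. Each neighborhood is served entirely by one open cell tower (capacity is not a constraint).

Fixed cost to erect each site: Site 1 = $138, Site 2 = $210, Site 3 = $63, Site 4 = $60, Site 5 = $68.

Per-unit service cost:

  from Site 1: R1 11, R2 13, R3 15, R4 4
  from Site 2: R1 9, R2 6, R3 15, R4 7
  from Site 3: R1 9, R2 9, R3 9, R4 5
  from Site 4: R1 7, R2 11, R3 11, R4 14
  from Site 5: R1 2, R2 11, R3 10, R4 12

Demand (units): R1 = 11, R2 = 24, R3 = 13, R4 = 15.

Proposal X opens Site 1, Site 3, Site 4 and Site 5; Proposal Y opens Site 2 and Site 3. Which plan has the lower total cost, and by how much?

Proposal Y is cheaper by 36.

Proposal X: {Site 1, Site 3, Site 4, Site 5}: R1→Site 5 2·11=22, R2→Site 3 9·24=216, R3→Site 3 9·13=117, R4→Site 1 4·15=60. Service 415; fixed 329; total 744.
Proposal Y: {Site 2, Site 3}: R1→Site 2 9·11=99, R2→Site 2 6·24=144, R3→Site 3 9·13=117, R4→Site 3 5·15=75. Service 435; fixed 273; total 708.
Difference: |744 − 708| = 36.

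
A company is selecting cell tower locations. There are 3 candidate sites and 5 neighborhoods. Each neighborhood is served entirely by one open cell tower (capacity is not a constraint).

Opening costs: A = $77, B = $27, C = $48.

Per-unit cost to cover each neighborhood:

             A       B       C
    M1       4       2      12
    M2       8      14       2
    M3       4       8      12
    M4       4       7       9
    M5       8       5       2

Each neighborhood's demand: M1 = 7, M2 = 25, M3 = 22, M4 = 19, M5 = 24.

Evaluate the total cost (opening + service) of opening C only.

Each neighborhood is assigned to its cheapest site among the open ones.
{C}: M1→C 12·7=84, M2→C 2·25=50, M3→C 12·22=264, M4→C 9·19=171, M5→C 2·24=48. Service 617; fixed 48; total 665.

Total cost: 665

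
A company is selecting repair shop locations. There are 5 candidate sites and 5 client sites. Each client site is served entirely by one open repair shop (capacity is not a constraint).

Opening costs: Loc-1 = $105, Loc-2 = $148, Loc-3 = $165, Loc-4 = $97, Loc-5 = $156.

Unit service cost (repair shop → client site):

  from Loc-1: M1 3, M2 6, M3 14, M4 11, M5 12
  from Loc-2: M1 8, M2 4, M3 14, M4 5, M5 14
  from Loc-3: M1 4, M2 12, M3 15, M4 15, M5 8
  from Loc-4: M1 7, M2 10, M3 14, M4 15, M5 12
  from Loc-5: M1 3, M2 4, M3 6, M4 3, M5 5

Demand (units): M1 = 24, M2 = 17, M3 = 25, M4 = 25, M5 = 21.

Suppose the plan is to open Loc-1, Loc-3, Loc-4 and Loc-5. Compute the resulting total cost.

Total cost: 993

Each client site is assigned to its cheapest site among the open ones.
{Loc-1, Loc-3, Loc-4, Loc-5}: M1→Loc-1 3·24=72, M2→Loc-5 4·17=68, M3→Loc-5 6·25=150, M4→Loc-5 3·25=75, M5→Loc-5 5·21=105. Service 470; fixed 523; total 993.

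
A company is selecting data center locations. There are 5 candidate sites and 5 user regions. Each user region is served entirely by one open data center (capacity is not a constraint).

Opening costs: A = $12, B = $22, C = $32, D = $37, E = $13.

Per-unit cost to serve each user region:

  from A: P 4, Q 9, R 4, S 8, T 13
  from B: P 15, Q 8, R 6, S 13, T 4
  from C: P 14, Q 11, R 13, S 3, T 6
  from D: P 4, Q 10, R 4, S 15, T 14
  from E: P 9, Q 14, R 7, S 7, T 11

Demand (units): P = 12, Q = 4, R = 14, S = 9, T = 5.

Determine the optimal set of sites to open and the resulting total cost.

Open A and C; minimum total cost 241.

For any fixed open set, each user region goes to its cheapest open site; total = fixed + service.
{A, C}: P→A 4·12=48, Q→A 9·4=36, R→A 4·14=56, S→C 3·9=27, T→C 6·5=30. Service 197; fixed 44; total 241.
{A, B, C}: service 183 + fixed 66 = 249
{A, C, E}: P→A 4·12=48, Q→A 9·4=36, R→A 4·14=56, S→C 3·9=27, T→C 6·5=30. Service 197; fixed 57; total 254.
{A, B, C, D, E}: service 183 + fixed 116 = 299
No other subset beats 241.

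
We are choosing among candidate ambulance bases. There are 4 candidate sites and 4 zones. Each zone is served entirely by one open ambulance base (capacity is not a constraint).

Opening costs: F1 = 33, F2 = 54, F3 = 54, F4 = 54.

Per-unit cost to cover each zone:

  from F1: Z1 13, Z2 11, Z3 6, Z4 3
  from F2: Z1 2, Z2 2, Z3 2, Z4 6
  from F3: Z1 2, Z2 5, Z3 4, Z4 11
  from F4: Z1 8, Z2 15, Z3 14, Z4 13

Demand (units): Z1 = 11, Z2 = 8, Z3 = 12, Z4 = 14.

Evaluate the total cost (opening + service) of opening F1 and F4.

Total cost: 377

Each zone is assigned to its cheapest site among the open ones.
{F1, F4}: Z1→F4 8·11=88, Z2→F1 11·8=88, Z3→F1 6·12=72, Z4→F1 3·14=42. Service 290; fixed 87; total 377.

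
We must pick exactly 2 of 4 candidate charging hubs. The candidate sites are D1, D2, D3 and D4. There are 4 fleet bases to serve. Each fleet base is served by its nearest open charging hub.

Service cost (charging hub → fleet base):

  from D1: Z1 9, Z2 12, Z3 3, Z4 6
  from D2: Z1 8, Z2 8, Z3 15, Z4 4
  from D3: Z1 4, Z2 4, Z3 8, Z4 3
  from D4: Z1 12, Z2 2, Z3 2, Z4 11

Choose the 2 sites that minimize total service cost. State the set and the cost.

With exactly 2 open, each fleet base uses its cheapest among the chosen.
{D3, D4}: Z1→D3 4, Z2→D4 2, Z3→D4 2, Z4→D3 3. Service cost 11.
{D1, D3}: service cost 14
{D2, D4}: service cost 16
Among all 6 size-2 choices, {D3, D4} is lowest.

Choose D3 and D4; total service cost 11.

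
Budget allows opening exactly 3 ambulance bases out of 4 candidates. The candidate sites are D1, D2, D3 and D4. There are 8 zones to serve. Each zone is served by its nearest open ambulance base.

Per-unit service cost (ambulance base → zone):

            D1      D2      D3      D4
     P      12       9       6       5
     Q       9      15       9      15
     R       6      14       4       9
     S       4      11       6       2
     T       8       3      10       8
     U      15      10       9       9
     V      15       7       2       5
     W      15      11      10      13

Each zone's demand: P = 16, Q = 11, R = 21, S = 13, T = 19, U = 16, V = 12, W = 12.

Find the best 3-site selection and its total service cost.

Choose D2, D3 and D4; total service cost 634.

With exactly 3 open, each zone uses its cheapest among the chosen.
{D2, D3, D4}: P→D4 5·16=80, Q→D3 9·11=99, R→D3 4·21=84, S→D4 2·13=26, T→D2 3·19=57, U→D3 9·16=144, V→D3 2·12=24, W→D3 10·12=120. Service cost 634.
{D1, D2, D3}: service cost 676
{D1, D2, D4}: service cost 724
Among all 4 size-3 choices, {D2, D3, D4} is lowest.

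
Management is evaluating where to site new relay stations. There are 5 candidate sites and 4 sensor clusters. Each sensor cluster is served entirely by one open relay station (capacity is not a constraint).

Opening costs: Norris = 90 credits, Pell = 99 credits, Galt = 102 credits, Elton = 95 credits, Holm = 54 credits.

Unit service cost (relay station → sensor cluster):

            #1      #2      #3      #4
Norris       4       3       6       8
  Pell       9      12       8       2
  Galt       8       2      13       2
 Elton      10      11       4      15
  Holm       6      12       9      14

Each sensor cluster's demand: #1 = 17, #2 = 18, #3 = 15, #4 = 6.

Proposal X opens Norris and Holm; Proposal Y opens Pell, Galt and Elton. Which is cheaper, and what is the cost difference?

Proposal X: {Norris, Holm}: #1→Norris 4·17=68, #2→Norris 3·18=54, #3→Norris 6·15=90, #4→Norris 8·6=48. Service 260; fixed 144; total 404.
Proposal Y: {Pell, Galt, Elton}: #1→Galt 8·17=136, #2→Galt 2·18=36, #3→Elton 4·15=60, #4→Pell 2·6=12. Service 244; fixed 296; total 540.
Difference: |404 − 540| = 136.

Proposal X is cheaper by 136.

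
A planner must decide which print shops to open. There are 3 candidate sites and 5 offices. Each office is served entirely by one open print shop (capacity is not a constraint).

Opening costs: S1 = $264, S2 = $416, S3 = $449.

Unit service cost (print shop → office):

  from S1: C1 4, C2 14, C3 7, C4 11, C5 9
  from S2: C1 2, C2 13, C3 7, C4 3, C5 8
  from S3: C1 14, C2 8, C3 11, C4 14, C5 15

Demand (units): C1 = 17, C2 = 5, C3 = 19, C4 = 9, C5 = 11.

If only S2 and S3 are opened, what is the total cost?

Each office is assigned to its cheapest site among the open ones.
{S2, S3}: C1→S2 2·17=34, C2→S3 8·5=40, C3→S2 7·19=133, C4→S2 3·9=27, C5→S2 8·11=88. Service 322; fixed 865; total 1187.

Total cost: 1187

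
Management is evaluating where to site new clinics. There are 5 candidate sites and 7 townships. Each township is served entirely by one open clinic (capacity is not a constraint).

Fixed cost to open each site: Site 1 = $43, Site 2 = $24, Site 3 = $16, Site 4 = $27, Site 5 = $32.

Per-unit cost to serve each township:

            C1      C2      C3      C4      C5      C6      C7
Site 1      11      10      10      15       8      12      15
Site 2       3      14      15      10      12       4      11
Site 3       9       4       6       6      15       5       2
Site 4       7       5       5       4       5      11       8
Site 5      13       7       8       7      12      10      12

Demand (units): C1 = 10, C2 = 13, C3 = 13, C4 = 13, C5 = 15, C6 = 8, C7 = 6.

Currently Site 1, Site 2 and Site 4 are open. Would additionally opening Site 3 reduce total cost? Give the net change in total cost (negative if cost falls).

Yes — net change −33 (cost falls by 33).

Current service cost with {Site 1, Site 2, Site 4}: 367.
Adding Site 3: each township re-picks its cheapest; new service cost 318, saving 49.
Extra fixed cost: 16. Net change = 16 − 49 = -33.
(Totals: 461 → 428.)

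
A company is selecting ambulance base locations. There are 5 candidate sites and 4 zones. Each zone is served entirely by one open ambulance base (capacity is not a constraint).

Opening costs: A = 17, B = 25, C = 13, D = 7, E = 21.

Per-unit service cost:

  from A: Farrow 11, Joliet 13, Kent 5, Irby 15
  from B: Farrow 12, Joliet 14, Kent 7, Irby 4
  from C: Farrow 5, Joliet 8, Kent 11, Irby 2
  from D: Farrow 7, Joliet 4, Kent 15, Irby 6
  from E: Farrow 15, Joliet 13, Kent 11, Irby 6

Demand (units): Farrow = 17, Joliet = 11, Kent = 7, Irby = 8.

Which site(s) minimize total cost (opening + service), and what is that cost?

Open A, C and D; minimum total cost 217.

For any fixed open set, each zone goes to its cheapest open site; total = fixed + service.
{A, C, D}: Farrow→C 5·17=85, Joliet→D 4·11=44, Kent→A 5·7=35, Irby→C 2·8=16. Service 180; fixed 37; total 217.
{A, C, D, E}: Farrow→C 5·17=85, Joliet→D 4·11=44, Kent→A 5·7=35, Irby→C 2·8=16. Service 180; fixed 58; total 238.
{B, C, D}: service 194 + fixed 45 = 239
{A, B, C, D, E}: service 180 + fixed 83 = 263
No other subset beats 217.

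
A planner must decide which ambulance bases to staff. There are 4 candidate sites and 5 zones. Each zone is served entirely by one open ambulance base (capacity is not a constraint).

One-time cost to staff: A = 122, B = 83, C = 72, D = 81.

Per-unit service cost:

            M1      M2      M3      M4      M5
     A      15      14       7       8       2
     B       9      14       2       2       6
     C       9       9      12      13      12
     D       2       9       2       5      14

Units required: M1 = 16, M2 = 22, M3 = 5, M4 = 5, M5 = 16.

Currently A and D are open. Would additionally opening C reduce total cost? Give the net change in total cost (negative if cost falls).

Current service cost with {A, D}: 297.
Adding C: each zone re-picks its cheapest; new service cost 297, saving 0.
Extra fixed cost: 72. Net change = 72 − 0 = 72.
(Totals: 500 → 572.)

No — net change +72 (cost rises by 72).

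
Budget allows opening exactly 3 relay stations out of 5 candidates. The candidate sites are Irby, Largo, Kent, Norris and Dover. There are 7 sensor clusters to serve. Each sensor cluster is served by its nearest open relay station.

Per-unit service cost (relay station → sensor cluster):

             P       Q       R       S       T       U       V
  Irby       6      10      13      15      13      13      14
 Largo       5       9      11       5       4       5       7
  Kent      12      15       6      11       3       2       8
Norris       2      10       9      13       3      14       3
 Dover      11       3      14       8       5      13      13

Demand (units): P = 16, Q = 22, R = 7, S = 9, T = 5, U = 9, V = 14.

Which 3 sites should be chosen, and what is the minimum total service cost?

With exactly 3 open, each sensor cluster uses its cheapest among the chosen.
{Kent, Norris, Dover}: P→Norris 2·16=32, Q→Dover 3·22=66, R→Kent 6·7=42, S→Dover 8·9=72, T→Kent 3·5=15, U→Kent 2·9=18, V→Norris 3·14=42. Service cost 287.
{Largo, Norris, Dover}: service cost 308
{Largo, Kent, Dover}: service cost 364
Among all 10 size-3 choices, {Kent, Norris, Dover} is lowest.

Choose Kent, Norris and Dover; total service cost 287.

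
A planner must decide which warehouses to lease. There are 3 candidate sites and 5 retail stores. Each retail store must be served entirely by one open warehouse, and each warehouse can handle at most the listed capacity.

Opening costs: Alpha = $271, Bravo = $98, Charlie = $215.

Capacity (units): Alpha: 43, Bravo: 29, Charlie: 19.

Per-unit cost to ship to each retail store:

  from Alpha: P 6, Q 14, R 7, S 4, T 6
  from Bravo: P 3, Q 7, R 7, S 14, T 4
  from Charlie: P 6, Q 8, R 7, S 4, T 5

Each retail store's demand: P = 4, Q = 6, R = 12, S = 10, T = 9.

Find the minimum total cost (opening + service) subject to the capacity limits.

Open {Bravo, Charlie}: P→Bravo 3·4=12, Q→Charlie 8·6=48, R→Bravo 7·12=84, S→Charlie 4·10=40, T→Bravo 4·9=36.
Loads: Bravo carries 25/29, Charlie carries 16/19. Service 220; fixed 313; total 533.
Next best feasible plan costs 536.

Minimum total cost: 533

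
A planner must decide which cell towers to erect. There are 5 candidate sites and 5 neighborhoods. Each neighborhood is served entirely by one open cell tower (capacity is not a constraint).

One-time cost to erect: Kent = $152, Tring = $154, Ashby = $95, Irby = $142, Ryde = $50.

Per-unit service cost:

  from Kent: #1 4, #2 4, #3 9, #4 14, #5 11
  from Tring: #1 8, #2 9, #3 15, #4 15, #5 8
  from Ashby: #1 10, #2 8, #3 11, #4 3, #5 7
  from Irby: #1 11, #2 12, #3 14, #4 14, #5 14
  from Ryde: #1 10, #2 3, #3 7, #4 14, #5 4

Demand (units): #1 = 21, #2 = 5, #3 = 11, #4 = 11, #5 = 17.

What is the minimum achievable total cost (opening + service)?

For any fixed open set, each neighborhood goes to its cheapest open site; total = fixed + service.
{Ashby, Ryde}: #1→Ashby 10·21=210, #2→Ryde 3·5=15, #3→Ryde 7·11=77, #4→Ashby 3·11=33, #5→Ryde 4·17=68. Service 403; fixed 145; total 548.
{Kent, Ashby, Ryde}: #1→Kent 4·21=84, #2→Ryde 3·5=15, #3→Ryde 7·11=77, #4→Ashby 3·11=33, #5→Ryde 4·17=68. Service 277; fixed 297; total 574.
{Ryde}: service 524 + fixed 50 = 574
{Kent, Tring, Ashby, Irby, Ryde}: service 277 + fixed 593 = 870
No other subset beats 548.

Minimum total cost: 548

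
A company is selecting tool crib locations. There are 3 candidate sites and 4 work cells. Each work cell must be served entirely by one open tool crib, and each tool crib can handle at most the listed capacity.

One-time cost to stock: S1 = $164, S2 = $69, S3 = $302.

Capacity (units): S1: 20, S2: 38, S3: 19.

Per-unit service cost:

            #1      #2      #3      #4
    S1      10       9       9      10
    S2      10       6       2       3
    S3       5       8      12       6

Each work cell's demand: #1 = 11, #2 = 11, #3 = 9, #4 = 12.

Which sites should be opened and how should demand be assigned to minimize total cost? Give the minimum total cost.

Minimum total cost: 463

Open {S1, S2}: #1→S1 10·11=110, #2→S2 6·11=66, #3→S2 2·9=18, #4→S2 3·12=36.
Loads: S1 carries 11/20, S2 carries 32/38. Service 230; fixed 233; total 463.
Next best feasible plan costs 496.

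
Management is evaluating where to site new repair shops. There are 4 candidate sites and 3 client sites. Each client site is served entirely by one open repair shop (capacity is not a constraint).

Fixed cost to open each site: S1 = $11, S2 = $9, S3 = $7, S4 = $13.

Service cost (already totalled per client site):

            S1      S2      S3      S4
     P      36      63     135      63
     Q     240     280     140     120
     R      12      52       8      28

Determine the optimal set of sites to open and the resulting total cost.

Open S1 and S4; minimum total cost 192.

For any fixed open set, each client site goes to its cheapest open site; total = fixed + service.
{S1, S4}: P→S1 36, Q→S4 120, R→S1 12. Service 168; fixed 24; total 192.
{S1, S3, S4}: service 164 + fixed 31 = 195
{S1, S2, S4}: P→S1 36, Q→S4 120, R→S1 12. Service 168; fixed 33; total 201.
{S1, S2, S3, S4}: service 164 + fixed 40 = 204
No other subset beats 192.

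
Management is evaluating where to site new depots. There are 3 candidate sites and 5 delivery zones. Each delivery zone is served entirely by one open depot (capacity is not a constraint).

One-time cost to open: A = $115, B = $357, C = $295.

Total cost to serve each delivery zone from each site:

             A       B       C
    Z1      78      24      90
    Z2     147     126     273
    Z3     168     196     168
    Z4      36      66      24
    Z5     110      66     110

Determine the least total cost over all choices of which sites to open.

For any fixed open set, each delivery zone goes to its cheapest open site; total = fixed + service.
{A}: Z1→A 78, Z2→A 147, Z3→A 168, Z4→A 36, Z5→A 110. Service 539; fixed 115; total 654.
{B}: service 478 + fixed 357 = 835
{A, B}: service 420 + fixed 472 = 892
{A, B, C}: Z1→B 24, Z2→B 126, Z3→A 168, Z4→C 24, Z5→B 66. Service 408; fixed 767; total 1175.
No other subset beats 654.

Minimum total cost: 654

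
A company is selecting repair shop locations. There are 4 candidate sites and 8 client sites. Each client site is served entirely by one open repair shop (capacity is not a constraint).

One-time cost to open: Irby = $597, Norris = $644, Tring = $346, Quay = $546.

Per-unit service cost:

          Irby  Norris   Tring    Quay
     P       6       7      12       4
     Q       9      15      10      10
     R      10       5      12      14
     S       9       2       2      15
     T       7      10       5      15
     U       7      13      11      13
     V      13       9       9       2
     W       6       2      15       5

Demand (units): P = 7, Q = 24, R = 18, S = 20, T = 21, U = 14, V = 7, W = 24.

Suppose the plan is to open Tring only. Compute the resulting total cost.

Total cost: 1608

Each client site is assigned to its cheapest site among the open ones.
{Tring}: P→Tring 12·7=84, Q→Tring 10·24=240, R→Tring 12·18=216, S→Tring 2·20=40, T→Tring 5·21=105, U→Tring 11·14=154, V→Tring 9·7=63, W→Tring 15·24=360. Service 1262; fixed 346; total 1608.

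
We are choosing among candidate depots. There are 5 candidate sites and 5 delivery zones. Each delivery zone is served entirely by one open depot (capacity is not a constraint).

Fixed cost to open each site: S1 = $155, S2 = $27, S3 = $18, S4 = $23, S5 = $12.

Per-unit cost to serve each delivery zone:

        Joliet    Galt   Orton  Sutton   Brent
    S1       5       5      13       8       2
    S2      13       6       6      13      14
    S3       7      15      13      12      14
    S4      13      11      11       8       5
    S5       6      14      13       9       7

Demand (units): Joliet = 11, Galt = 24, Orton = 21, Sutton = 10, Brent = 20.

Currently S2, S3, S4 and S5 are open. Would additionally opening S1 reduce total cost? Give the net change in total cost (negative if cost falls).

Current service cost with {S2, S3, S4, S5}: 516.
Adding S1: each delivery zone re-picks its cheapest; new service cost 421, saving 95.
Extra fixed cost: 155. Net change = 155 − 95 = 60.
(Totals: 596 → 656.)

No — net change +60 (cost rises by 60).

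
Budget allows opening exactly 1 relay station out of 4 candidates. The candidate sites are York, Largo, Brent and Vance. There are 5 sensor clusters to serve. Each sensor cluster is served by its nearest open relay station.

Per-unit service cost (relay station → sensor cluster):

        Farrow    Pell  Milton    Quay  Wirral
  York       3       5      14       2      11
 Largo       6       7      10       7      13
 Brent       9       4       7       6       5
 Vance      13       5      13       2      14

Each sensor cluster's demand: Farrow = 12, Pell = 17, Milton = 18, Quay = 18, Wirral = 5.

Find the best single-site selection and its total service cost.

With exactly 1 open, each sensor cluster uses its cheapest among the chosen.
{Brent}: Farrow→Brent 9·12=108, Pell→Brent 4·17=68, Milton→Brent 7·18=126, Quay→Brent 6·18=108, Wirral→Brent 5·5=25. Service cost 435.
{York}: service cost 464
{Largo}: service cost 562
Among all 4 size-1 choices, {Brent} is lowest.

Choose Brent only; total service cost 435.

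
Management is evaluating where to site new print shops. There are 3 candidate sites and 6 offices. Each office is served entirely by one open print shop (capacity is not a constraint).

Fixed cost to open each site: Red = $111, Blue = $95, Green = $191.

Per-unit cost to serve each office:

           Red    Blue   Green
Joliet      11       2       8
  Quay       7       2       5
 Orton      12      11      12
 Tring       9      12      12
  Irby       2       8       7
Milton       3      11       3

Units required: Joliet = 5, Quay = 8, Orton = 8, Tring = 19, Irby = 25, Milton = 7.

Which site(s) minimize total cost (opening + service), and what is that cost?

For any fixed open set, each office goes to its cheapest open site; total = fixed + service.
{Red}: Joliet→Red 11·5=55, Quay→Red 7·8=56, Orton→Red 12·8=96, Tring→Red 9·19=171, Irby→Red 2·25=50, Milton→Red 3·7=21. Service 449; fixed 111; total 560.
{Red, Blue}: Joliet→Blue 2·5=10, Quay→Blue 2·8=16, Orton→Blue 11·8=88, Tring→Red 9·19=171, Irby→Red 2·25=50, Milton→Red 3·7=21. Service 356; fixed 206; total 562.
{Blue}: Joliet→Blue 2·5=10, Quay→Blue 2·8=16, Orton→Blue 11·8=88, Tring→Blue 12·19=228, Irby→Blue 8·25=200, Milton→Blue 11·7=77. Service 619; fixed 95; total 714.
{Red, Blue, Green}: Joliet→Blue 2·5=10, Quay→Blue 2·8=16, Orton→Blue 11·8=88, Tring→Red 9·19=171, Irby→Red 2·25=50, Milton→Red 3·7=21. Service 356; fixed 397; total 753.
(All 7 nonempty subsets were checked; Red only is lowest.)

Open Red only; minimum total cost 560.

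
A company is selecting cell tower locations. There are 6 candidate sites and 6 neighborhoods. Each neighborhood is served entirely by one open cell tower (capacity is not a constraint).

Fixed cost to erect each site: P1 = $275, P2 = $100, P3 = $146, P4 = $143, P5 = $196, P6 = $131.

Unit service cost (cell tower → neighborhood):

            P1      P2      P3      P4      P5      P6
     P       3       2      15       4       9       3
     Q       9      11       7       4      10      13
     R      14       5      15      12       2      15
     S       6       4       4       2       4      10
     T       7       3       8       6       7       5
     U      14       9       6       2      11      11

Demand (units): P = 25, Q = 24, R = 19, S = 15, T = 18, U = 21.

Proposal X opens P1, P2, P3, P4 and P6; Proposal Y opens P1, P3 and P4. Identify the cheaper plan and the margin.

Proposal Y is cheaper by 19.

Proposal X: {P1, P2, P3, P4, P6}: P→P2 2·25=50, Q→P4 4·24=96, R→P2 5·19=95, S→P4 2·15=30, T→P2 3·18=54, U→P4 2·21=42. Service 367; fixed 795; total 1162.
Proposal Y: {P1, P3, P4}: P→P1 3·25=75, Q→P4 4·24=96, R→P4 12·19=228, S→P4 2·15=30, T→P4 6·18=108, U→P4 2·21=42. Service 579; fixed 564; total 1143.
Difference: |1162 − 1143| = 19.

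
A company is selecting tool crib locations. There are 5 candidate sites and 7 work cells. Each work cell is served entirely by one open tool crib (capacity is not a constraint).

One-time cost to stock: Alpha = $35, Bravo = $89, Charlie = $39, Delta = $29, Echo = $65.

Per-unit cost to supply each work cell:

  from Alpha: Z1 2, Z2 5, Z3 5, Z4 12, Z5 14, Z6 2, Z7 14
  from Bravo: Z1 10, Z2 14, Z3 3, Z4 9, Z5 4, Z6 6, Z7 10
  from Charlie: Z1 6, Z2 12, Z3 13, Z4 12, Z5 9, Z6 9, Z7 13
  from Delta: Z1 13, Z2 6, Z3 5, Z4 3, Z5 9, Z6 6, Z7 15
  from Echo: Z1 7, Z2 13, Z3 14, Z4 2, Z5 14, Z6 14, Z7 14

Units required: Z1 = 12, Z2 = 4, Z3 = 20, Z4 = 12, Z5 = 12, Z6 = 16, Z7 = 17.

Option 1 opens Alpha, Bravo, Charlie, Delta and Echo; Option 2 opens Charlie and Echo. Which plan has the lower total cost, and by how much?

Option 1 is cheaper by 346.

Option 1: {Alpha, Bravo, Charlie, Delta, Echo}: Z1→Alpha 2·12=24, Z2→Alpha 5·4=20, Z3→Bravo 3·20=60, Z4→Echo 2·12=24, Z5→Bravo 4·12=48, Z6→Alpha 2·16=32, Z7→Bravo 10·17=170. Service 378; fixed 257; total 635.
Option 2: {Charlie, Echo}: Z1→Charlie 6·12=72, Z2→Charlie 12·4=48, Z3→Charlie 13·20=260, Z4→Echo 2·12=24, Z5→Charlie 9·12=108, Z6→Charlie 9·16=144, Z7→Charlie 13·17=221. Service 877; fixed 104; total 981.
Difference: |635 − 981| = 346.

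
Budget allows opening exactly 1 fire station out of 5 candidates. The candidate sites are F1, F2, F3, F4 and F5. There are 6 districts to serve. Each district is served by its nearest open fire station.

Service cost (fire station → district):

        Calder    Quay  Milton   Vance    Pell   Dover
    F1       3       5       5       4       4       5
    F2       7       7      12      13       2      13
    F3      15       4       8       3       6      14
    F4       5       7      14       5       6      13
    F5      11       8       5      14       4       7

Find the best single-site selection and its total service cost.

Choose F1 only; total service cost 26.

With exactly 1 open, each district uses its cheapest among the chosen.
{F1}: Calder→F1 3, Quay→F1 5, Milton→F1 5, Vance→F1 4, Pell→F1 4, Dover→F1 5. Service cost 26.
{F5}: service cost 49
{F3}: service cost 50
Among all 5 size-1 choices, {F1} is lowest.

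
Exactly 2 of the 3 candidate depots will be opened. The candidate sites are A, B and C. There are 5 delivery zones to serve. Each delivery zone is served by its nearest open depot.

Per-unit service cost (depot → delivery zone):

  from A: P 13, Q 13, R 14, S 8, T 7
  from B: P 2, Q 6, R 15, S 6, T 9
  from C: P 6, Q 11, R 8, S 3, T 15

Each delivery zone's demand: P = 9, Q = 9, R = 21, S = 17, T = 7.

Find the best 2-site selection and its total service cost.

Choose B and C; total service cost 354.

With exactly 2 open, each delivery zone uses its cheapest among the chosen.
{B, C}: P→B 2·9=18, Q→B 6·9=54, R→C 8·21=168, S→C 3·17=51, T→B 9·7=63. Service cost 354.
{A, C}: service cost 421
{A, B}: service cost 517
Among all 3 size-2 choices, {B, C} is lowest.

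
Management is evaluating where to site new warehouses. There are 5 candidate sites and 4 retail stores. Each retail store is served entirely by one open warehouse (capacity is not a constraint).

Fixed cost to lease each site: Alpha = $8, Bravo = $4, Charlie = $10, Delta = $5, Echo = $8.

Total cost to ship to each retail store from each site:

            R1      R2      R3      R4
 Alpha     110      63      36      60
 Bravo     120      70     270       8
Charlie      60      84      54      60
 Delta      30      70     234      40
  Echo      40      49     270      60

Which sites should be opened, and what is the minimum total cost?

Open Alpha, Bravo, Delta and Echo; minimum total cost 148.

For any fixed open set, each retail store goes to its cheapest open site; total = fixed + service.
{Alpha, Bravo, Delta, Echo}: R1→Delta 30, R2→Echo 49, R3→Alpha 36, R4→Bravo 8. Service 123; fixed 25; total 148.
{Alpha, Bravo, Echo}: service 133 + fixed 20 = 153
{Alpha, Bravo, Delta}: service 137 + fixed 17 = 154
{Alpha, Bravo, Charlie, Delta, Echo}: service 123 + fixed 35 = 158
No other subset beats 148.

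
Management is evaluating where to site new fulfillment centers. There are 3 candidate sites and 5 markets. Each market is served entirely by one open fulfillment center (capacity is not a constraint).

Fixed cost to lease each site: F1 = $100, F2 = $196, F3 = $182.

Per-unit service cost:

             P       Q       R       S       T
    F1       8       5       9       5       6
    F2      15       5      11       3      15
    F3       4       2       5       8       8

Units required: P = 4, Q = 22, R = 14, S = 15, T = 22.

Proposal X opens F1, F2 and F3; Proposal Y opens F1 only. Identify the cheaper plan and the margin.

Proposal X: {F1, F2, F3}: P→F3 4·4=16, Q→F3 2·22=44, R→F3 5·14=70, S→F2 3·15=45, T→F1 6·22=132. Service 307; fixed 478; total 785.
Proposal Y: {F1}: P→F1 8·4=32, Q→F1 5·22=110, R→F1 9·14=126, S→F1 5·15=75, T→F1 6·22=132. Service 475; fixed 100; total 575.
Difference: |785 − 575| = 210.

Proposal Y is cheaper by 210.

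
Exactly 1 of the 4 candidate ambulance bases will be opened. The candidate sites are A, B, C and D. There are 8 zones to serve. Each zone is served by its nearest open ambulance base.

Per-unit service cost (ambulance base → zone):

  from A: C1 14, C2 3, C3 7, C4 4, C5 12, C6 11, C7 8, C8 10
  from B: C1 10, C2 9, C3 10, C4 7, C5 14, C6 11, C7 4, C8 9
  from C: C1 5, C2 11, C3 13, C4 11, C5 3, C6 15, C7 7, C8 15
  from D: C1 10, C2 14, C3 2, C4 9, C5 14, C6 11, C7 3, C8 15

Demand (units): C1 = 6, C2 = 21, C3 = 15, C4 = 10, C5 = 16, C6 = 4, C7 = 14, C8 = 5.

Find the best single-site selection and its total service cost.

Choose A only; total service cost 690.

With exactly 1 open, each zone uses its cheapest among the chosen.
{A}: C1→A 14·6=84, C2→A 3·21=63, C3→A 7·15=105, C4→A 4·10=40, C5→A 12·16=192, C6→A 11·4=44, C7→A 8·14=112, C8→A 10·5=50. Service cost 690.
{B}: service cost 838
{C}: service cost 847
Among all 4 size-1 choices, {A} is lowest.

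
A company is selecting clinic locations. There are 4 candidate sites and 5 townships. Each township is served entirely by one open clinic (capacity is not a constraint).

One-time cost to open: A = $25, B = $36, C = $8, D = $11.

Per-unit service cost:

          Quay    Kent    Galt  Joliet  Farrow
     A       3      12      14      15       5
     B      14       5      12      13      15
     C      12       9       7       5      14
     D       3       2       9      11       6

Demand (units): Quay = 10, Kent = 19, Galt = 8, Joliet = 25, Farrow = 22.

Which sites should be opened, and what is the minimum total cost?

Open C and D; minimum total cost 400.

For any fixed open set, each township goes to its cheapest open site; total = fixed + service.
{C, D}: Quay→D 3·10=30, Kent→D 2·19=38, Galt→C 7·8=56, Joliet→C 5·25=125, Farrow→D 6·22=132. Service 381; fixed 19; total 400.
{A, C, D}: service 359 + fixed 44 = 403
{B, C, D}: Quay→D 3·10=30, Kent→D 2·19=38, Galt→C 7·8=56, Joliet→C 5·25=125, Farrow→D 6·22=132. Service 381; fixed 55; total 436.
{A, B, C, D}: service 359 + fixed 80 = 439
No other subset beats 400.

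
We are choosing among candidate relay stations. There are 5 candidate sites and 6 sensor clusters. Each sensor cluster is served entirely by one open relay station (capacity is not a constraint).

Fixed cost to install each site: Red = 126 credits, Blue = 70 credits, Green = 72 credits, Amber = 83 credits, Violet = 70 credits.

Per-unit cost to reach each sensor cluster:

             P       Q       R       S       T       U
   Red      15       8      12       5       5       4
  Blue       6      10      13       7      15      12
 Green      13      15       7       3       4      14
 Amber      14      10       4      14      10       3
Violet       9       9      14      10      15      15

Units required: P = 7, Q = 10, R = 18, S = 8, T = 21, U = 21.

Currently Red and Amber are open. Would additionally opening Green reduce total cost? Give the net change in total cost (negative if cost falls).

Current service cost with {Red, Amber}: 458.
Adding Green: each sensor cluster re-picks its cheapest; new service cost 414, saving 44.
Extra fixed cost: 72. Net change = 72 − 44 = 28.
(Totals: 667 → 695.)

No — net change +28 (cost rises by 28).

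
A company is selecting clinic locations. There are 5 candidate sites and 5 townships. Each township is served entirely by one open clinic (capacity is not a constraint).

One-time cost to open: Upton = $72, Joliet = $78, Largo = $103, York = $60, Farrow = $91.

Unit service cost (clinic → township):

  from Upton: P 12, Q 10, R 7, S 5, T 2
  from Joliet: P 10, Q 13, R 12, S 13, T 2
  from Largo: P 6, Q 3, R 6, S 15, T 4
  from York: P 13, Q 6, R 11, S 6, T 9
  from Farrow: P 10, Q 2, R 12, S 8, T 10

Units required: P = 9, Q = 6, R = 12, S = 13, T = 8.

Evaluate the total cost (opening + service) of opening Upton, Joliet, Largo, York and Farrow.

Total cost: 623

Each township is assigned to its cheapest site among the open ones.
{Upton, Joliet, Largo, York, Farrow}: P→Largo 6·9=54, Q→Farrow 2·6=12, R→Largo 6·12=72, S→Upton 5·13=65, T→Upton 2·8=16. Service 219; fixed 404; total 623.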